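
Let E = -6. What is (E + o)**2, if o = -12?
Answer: 324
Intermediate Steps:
(E + o)**2 = (-6 - 12)**2 = (-18)**2 = 324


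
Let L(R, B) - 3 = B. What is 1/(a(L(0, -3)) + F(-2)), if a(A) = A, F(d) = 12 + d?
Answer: ⅒ ≈ 0.10000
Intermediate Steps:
L(R, B) = 3 + B
1/(a(L(0, -3)) + F(-2)) = 1/((3 - 3) + (12 - 2)) = 1/(0 + 10) = 1/10 = ⅒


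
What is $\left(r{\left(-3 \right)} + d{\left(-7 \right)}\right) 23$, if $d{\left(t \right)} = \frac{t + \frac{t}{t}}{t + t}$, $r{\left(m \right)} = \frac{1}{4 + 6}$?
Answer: $\frac{851}{70} \approx 12.157$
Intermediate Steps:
$r{\left(m \right)} = \frac{1}{10}$
$d{\left(t \right)} = \frac{1 + t}{2 t}$ ($d{\left(t \right)} = \frac{t + 1}{2 t} = \left(1 + t\right) \frac{1}{2 t} = \frac{1 + t}{2 t}$)
$\left(r{\left(-3 \right)} + d{\left(-7 \right)}\right) 23 = \left(\frac{1}{10} + \frac{1 - 7}{2 \left(-7\right)}\right) 23 = \left(\frac{1}{10} + \frac{1}{2} \left(- \frac{1}{7}\right) \left(-6\right)\right) 23 = \left(\frac{1}{10} + \frac{3}{7}\right) 23 = \frac{37}{70} \cdot 23 = \frac{851}{70}$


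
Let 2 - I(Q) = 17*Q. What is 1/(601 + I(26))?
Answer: 1/161 ≈ 0.0062112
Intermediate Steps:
I(Q) = 2 - 17*Q
1/(601 + I(26)) = 1/(601 + (2 - 17*26)) = 1/(601 + (2 - 442)) = 1/(601 - 440) = 1/161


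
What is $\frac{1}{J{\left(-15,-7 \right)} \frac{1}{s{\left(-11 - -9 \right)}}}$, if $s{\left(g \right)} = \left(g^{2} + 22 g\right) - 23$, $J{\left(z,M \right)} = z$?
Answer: $\frac{21}{5} \approx 4.2$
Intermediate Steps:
$s{\left(g \right)} = -23 + g^{2} + 22 g$
$\frac{1}{J{\left(-15,-7 \right)} \frac{1}{s{\left(-11 - -9 \right)}}} = \frac{1}{\left(-15\right) \frac{1}{-23 + \left(-11 - -9\right)^{2} + 22 \left(-11 - -9\right)}} = \frac{1}{\left(-15\right) \frac{1}{-23 + \left(-11 + 9\right)^{2} + 22 \left(-11 + 9\right)}} = \frac{1}{\left(-15\right) \frac{1}{-23 + \left(-2\right)^{2} + 22 \left(-2\right)}} = \frac{1}{\left(-15\right) \frac{1}{-23 + 4 - 44}} = \frac{1}{\left(-15\right) \frac{1}{-63}} = \frac{1}{\left(-15\right) \left(- \frac{1}{63}\right)} = \frac{1}{\frac{5}{21}} = \frac{21}{5}$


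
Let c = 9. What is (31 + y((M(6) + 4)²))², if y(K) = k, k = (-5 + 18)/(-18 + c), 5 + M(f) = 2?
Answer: 70756/81 ≈ 873.53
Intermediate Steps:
M(f) = -3 (M(f) = -5 + 2 = -3)
k = -13/9 (k = (-5 + 18)/(-18 + 9) = 13/(-9) = 13*(-⅑) = -13/9 ≈ -1.4444)
y(K) = -13/9
(31 + y((M(6) + 4)²))² = (31 - 13/9)² = (266/9)² = 70756/81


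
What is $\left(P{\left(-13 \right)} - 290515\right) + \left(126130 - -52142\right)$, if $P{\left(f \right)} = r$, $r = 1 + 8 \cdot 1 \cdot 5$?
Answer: $-112202$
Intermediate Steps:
$r = 41$ ($r = 1 + 8 \cdot 5 = 1 + 40 = 41$)
$P{\left(f \right)} = 41$
$\left(P{\left(-13 \right)} - 290515\right) + \left(126130 - -52142\right) = \left(41 - 290515\right) + \left(126130 - -52142\right) = -290474 + \left(126130 + 52142\right) = -290474 + 178272 = -112202$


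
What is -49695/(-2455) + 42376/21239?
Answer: 231901037/10428349 ≈ 22.238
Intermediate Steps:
-49695/(-2455) + 42376/21239 = -49695*(-1/2455) + 42376*(1/21239) = 9939/491 + 42376/21239 = 231901037/10428349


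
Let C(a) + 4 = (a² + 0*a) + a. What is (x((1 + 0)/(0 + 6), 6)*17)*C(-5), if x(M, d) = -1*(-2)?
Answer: 544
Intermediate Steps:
x(M, d) = 2
C(a) = -4 + a + a² (C(a) = -4 + ((a² + 0*a) + a) = -4 + ((a² + 0) + a) = -4 + (a² + a) = -4 + (a + a²) = -4 + a + a²)
(x((1 + 0)/(0 + 6), 6)*17)*C(-5) = (2*17)*(-4 - 5 + (-5)²) = 34*(-4 - 5 + 25) = 34*16 = 544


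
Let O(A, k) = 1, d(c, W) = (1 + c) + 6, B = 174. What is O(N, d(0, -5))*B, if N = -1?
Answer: 174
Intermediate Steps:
d(c, W) = 7 + c
O(N, d(0, -5))*B = 1*174 = 174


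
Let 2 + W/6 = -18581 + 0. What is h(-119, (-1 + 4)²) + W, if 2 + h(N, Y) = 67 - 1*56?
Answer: -111489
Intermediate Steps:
W = -111498 (W = -12 + 6*(-18581 + 0) = -12 + 6*(-18581) = -12 - 111486 = -111498)
h(N, Y) = 9 (h(N, Y) = -2 + (67 - 1*56) = -2 + (67 - 56) = -2 + 11 = 9)
h(-119, (-1 + 4)²) + W = 9 - 111498 = -111489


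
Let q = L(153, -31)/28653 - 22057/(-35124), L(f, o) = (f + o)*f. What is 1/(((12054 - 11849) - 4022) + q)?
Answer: -335469324/1280057201773 ≈ -0.00026207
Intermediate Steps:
L(f, o) = f*(f + o)
q = 429207935/335469324 (q = (153*(153 - 31))/28653 - 22057/(-35124) = (153*122)*(1/28653) - 22057*(-1/35124) = 18666*(1/28653) + 22057/35124 = 6222/9551 + 22057/35124 = 429207935/335469324 ≈ 1.2794)
1/(((12054 - 11849) - 4022) + q) = 1/(((12054 - 11849) - 4022) + 429207935/335469324) = 1/((205 - 4022) + 429207935/335469324) = 1/(-3817 + 429207935/335469324) = 1/(-1280057201773/335469324) = -335469324/1280057201773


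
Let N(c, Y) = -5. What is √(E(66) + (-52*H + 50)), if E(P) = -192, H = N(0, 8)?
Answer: √118 ≈ 10.863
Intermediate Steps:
H = -5
√(E(66) + (-52*H + 50)) = √(-192 + (-52*(-5) + 50)) = √(-192 + (260 + 50)) = √(-192 + 310) = √118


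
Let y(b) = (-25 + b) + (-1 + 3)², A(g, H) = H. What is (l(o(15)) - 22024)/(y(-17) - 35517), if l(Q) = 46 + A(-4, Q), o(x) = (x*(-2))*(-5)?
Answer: 21828/35555 ≈ 0.61392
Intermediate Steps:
o(x) = 10*x (o(x) = -2*x*(-5) = 10*x)
y(b) = -21 + b (y(b) = (-25 + b) + 2² = (-25 + b) + 4 = -21 + b)
l(Q) = 46 + Q
(l(o(15)) - 22024)/(y(-17) - 35517) = ((46 + 10*15) - 22024)/((-21 - 17) - 35517) = ((46 + 150) - 22024)/(-38 - 35517) = (196 - 22024)/(-35555) = -21828*(-1/35555) = 21828/35555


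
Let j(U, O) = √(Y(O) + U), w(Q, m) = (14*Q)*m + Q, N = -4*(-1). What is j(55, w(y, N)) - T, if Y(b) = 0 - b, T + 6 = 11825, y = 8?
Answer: -11819 + I*√401 ≈ -11819.0 + 20.025*I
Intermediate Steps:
T = 11819 (T = -6 + 11825 = 11819)
Y(b) = -b
N = 4
w(Q, m) = Q + 14*Q*m (w(Q, m) = 14*Q*m + Q = Q + 14*Q*m)
j(U, O) = √(U - O) (j(U, O) = √(-O + U) = √(U - O))
j(55, w(y, N)) - T = √(55 - 8*(1 + 14*4)) - 1*11819 = √(55 - 8*(1 + 56)) - 11819 = √(55 - 8*57) - 11819 = √(55 - 1*456) - 11819 = √(55 - 456) - 11819 = √(-401) - 11819 = I*√401 - 11819 = -11819 + I*√401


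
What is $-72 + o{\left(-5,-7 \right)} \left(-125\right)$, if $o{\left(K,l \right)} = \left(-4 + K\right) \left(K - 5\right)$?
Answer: $-11322$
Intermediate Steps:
$o{\left(K,l \right)} = \left(-5 + K\right) \left(-4 + K\right)$ ($o{\left(K,l \right)} = \left(-4 + K\right) \left(-5 + K\right) = \left(-5 + K\right) \left(-4 + K\right)$)
$-72 + o{\left(-5,-7 \right)} \left(-125\right) = -72 + \left(20 + \left(-5\right)^{2} - -45\right) \left(-125\right) = -72 + \left(20 + 25 + 45\right) \left(-125\right) = -72 + 90 \left(-125\right) = -72 - 11250 = -11322$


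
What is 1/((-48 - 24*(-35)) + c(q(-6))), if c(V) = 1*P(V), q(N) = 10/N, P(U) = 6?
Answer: 1/798 ≈ 0.0012531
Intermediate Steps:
c(V) = 6 (c(V) = 1*6 = 6)
1/((-48 - 24*(-35)) + c(q(-6))) = 1/((-48 - 24*(-35)) + 6) = 1/((-48 + 840) + 6) = 1/(792 + 6) = 1/798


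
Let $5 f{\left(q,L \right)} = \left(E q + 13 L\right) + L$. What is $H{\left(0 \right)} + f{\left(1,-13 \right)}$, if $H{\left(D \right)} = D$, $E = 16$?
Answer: $- \frac{166}{5} \approx -33.2$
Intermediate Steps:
$f{\left(q,L \right)} = \frac{14 L}{5} + \frac{16 q}{5}$ ($f{\left(q,L \right)} = \frac{\left(16 q + 13 L\right) + L}{5} = \frac{\left(13 L + 16 q\right) + L}{5} = \frac{14 L + 16 q}{5} = \frac{14 L}{5} + \frac{16 q}{5}$)
$H{\left(0 \right)} + f{\left(1,-13 \right)} = 0 + \left(\frac{14}{5} \left(-13\right) + \frac{16}{5} \cdot 1\right) = 0 + \left(- \frac{182}{5} + \frac{16}{5}\right) = 0 - \frac{166}{5} = - \frac{166}{5}$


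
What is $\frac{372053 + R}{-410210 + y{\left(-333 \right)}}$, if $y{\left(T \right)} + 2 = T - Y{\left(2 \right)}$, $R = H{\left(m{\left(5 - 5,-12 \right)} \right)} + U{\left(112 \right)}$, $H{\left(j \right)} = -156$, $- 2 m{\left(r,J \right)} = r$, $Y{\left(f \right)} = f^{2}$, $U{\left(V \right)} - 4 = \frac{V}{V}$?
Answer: $- \frac{371902}{410549} \approx -0.90586$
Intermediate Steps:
$U{\left(V \right)} = 5$ ($U{\left(V \right)} = 4 + \frac{V}{V} = 4 + 1 = 5$)
$m{\left(r,J \right)} = - \frac{r}{2}$
$R = -151$ ($R = -156 + 5 = -151$)
$y{\left(T \right)} = -6 + T$ ($y{\left(T \right)} = -2 + \left(T - 2^{2}\right) = -2 + \left(T - 4\right) = -2 + \left(-4 + T\right) = -6 + T$)
$\frac{372053 + R}{-410210 + y{\left(-333 \right)}} = \frac{372053 - 151}{-410210 - 339} = \frac{371902}{-410210 - 339} = \frac{371902}{-410549} = 371902 \left(- \frac{1}{410549}\right) = - \frac{371902}{410549}$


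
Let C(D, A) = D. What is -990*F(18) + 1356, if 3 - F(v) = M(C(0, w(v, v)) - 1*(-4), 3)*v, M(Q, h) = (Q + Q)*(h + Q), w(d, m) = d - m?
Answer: 996306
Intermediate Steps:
M(Q, h) = 2*Q*(Q + h) (M(Q, h) = (2*Q)*(Q + h) = 2*Q*(Q + h))
F(v) = 3 - 56*v (F(v) = 3 - 2*(0 - 1*(-4))*((0 - 1*(-4)) + 3)*v = 3 - 2*(0 + 4)*((0 + 4) + 3)*v = 3 - 2*4*(4 + 3)*v = 3 - 2*4*7*v = 3 - 56*v)
-990*F(18) + 1356 = -990*(3 - 56*18) + 1356 = -990*(3 - 1008) + 1356 = -990*(-1005) + 1356 = 994950 + 1356 = 996306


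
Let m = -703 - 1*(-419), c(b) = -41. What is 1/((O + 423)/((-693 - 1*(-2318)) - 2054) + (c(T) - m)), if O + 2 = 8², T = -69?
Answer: 429/103762 ≈ 0.0041345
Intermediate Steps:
O = 62 (O = -2 + 8² = -2 + 64 = 62)
m = -284 (m = -703 + 419 = -284)
1/((O + 423)/((-693 - 1*(-2318)) - 2054) + (c(T) - m)) = 1/((62 + 423)/((-693 - 1*(-2318)) - 2054) + (-41 - 1*(-284))) = 1/(485/((-693 + 2318) - 2054) + (-41 + 284)) = 1/(485/(1625 - 2054) + 243) = 1/(485/(-429) + 243) = 1/(485*(-1/429) + 243) = 1/(-485/429 + 243) = 1/(103762/429) = 429/103762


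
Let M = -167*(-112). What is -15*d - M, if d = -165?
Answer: -16229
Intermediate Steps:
M = 18704
-15*d - M = -15*(-165) - 1*18704 = 2475 - 18704 = -16229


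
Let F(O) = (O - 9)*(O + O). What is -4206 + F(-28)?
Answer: -2134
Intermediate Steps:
F(O) = 2*O*(-9 + O) (F(O) = (-9 + O)*(2*O) = 2*O*(-9 + O))
-4206 + F(-28) = -4206 + 2*(-28)*(-9 - 28) = -4206 + 2*(-28)*(-37) = -4206 + 2072 = -2134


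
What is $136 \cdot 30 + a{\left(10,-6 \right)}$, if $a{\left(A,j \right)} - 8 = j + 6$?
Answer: $4088$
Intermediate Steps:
$a{\left(A,j \right)} = 14 + j$ ($a{\left(A,j \right)} = 8 + \left(j + 6\right) = 8 + \left(6 + j\right) = 14 + j$)
$136 \cdot 30 + a{\left(10,-6 \right)} = 136 \cdot 30 + \left(14 - 6\right) = 4080 + 8 = 4088$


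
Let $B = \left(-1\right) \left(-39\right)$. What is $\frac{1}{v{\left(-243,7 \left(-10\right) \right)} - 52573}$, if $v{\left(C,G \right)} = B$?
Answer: $- \frac{1}{52534} \approx -1.9035 \cdot 10^{-5}$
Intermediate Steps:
$B = 39$
$v{\left(C,G \right)} = 39$
$\frac{1}{v{\left(-243,7 \left(-10\right) \right)} - 52573} = \frac{1}{39 - 52573} = \frac{1}{-52534} = - \frac{1}{52534}$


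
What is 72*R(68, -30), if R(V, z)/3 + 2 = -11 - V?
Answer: -17496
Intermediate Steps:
R(V, z) = -39 - 3*V (R(V, z) = -6 + 3*(-11 - V) = -6 + (-33 - 3*V) = -39 - 3*V)
72*R(68, -30) = 72*(-39 - 3*68) = 72*(-39 - 204) = 72*(-243) = -17496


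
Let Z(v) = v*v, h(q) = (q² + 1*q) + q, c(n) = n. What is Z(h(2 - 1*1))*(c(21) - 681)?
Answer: -5940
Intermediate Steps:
h(q) = q² + 2*q (h(q) = (q² + q) + q = (q + q²) + q = q² + 2*q)
Z(v) = v²
Z(h(2 - 1*1))*(c(21) - 681) = ((2 - 1*1)*(2 + (2 - 1*1)))²*(21 - 681) = ((2 - 1)*(2 + (2 - 1)))²*(-660) = (1*(2 + 1))²*(-660) = (1*3)²*(-660) = 3²*(-660) = 9*(-660) = -5940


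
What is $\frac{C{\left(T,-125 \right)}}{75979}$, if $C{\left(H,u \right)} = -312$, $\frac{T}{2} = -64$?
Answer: $- \frac{312}{75979} \approx -0.0041064$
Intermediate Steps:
$T = -128$ ($T = 2 \left(-64\right) = -128$)
$\frac{C{\left(T,-125 \right)}}{75979} = - \frac{312}{75979}$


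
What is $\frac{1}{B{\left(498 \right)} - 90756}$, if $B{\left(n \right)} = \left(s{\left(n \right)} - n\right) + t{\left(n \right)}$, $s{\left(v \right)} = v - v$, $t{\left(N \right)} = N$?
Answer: $- \frac{1}{90756} \approx -1.1019 \cdot 10^{-5}$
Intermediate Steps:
$s{\left(v \right)} = 0$
$B{\left(n \right)} = 0$ ($B{\left(n \right)} = \left(0 - n\right) + n = - n + n = 0$)
$\frac{1}{B{\left(498 \right)} - 90756} = \frac{1}{0 - 90756} = \frac{1}{-90756} = - \frac{1}{90756}$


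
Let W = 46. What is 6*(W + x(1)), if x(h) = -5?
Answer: 246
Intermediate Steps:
6*(W + x(1)) = 6*(46 - 5) = 6*41 = 246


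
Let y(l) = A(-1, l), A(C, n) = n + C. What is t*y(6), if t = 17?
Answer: 85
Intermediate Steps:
A(C, n) = C + n
y(l) = -1 + l
t*y(6) = 17*(-1 + 6) = 17*5 = 85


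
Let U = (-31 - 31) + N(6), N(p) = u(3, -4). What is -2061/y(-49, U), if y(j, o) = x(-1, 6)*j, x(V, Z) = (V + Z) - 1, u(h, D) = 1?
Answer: 2061/196 ≈ 10.515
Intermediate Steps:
N(p) = 1
x(V, Z) = -1 + V + Z
U = -61 (U = (-31 - 31) + 1 = -62 + 1 = -61)
y(j, o) = 4*j (y(j, o) = (-1 - 1 + 6)*j = 4*j)
-2061/y(-49, U) = -2061/(4*(-49)) = -2061/(-196) = -2061*(-1/196) = 2061/196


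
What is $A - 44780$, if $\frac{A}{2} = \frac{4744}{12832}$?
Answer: $- \frac{35912967}{802} \approx -44779.0$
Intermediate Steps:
$A = \frac{593}{802}$ ($A = 2 \cdot \frac{4744}{12832} = 2 \cdot 4744 \cdot \frac{1}{12832} = 2 \cdot \frac{593}{1604} = \frac{593}{802} \approx 0.7394$)
$A - 44780 = \frac{593}{802} - 44780 = - \frac{35912967}{802}$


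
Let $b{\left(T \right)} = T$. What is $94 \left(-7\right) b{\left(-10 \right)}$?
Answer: $6580$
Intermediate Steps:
$94 \left(-7\right) b{\left(-10 \right)} = 94 \left(-7\right) \left(-10\right) = \left(-658\right) \left(-10\right) = 6580$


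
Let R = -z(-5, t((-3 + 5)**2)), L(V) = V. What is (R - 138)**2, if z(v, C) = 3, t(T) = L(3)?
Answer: 19881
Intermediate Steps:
t(T) = 3
R = -3 (R = -1*3 = -3)
(R - 138)**2 = (-3 - 138)**2 = (-141)**2 = 19881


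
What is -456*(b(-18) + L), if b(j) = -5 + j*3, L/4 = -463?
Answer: 871416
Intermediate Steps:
L = -1852 (L = 4*(-463) = -1852)
b(j) = -5 + 3*j
-456*(b(-18) + L) = -456*((-5 + 3*(-18)) - 1852) = -456*((-5 - 54) - 1852) = -456*(-59 - 1852) = -456*(-1911) = 871416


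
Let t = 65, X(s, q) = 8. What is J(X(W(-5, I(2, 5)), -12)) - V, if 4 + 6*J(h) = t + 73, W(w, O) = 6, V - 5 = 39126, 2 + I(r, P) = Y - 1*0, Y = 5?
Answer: -117326/3 ≈ -39109.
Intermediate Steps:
I(r, P) = 3 (I(r, P) = -2 + (5 - 1*0) = -2 + (5 + 0) = -2 + 5 = 3)
V = 39131 (V = 5 + 39126 = 39131)
J(h) = 67/3 (J(h) = -⅔ + (65 + 73)/6 = -⅔ + (⅙)*138 = -⅔ + 23 = 67/3)
J(X(W(-5, I(2, 5)), -12)) - V = 67/3 - 1*39131 = 67/3 - 39131 = -117326/3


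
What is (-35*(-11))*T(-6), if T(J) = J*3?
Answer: -6930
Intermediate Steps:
T(J) = 3*J
(-35*(-11))*T(-6) = (-35*(-11))*(3*(-6)) = 385*(-18) = -6930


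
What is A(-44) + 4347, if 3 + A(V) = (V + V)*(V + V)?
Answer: 12088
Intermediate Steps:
A(V) = -3 + 4*V² (A(V) = -3 + (V + V)*(V + V) = -3 + (2*V)*(2*V) = -3 + 4*V²)
A(-44) + 4347 = (-3 + 4*(-44)²) + 4347 = (-3 + 4*1936) + 4347 = (-3 + 7744) + 4347 = 7741 + 4347 = 12088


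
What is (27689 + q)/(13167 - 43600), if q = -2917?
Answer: -24772/30433 ≈ -0.81398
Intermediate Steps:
(27689 + q)/(13167 - 43600) = (27689 - 2917)/(13167 - 43600) = 24772/(-30433) = 24772*(-1/30433) = -24772/30433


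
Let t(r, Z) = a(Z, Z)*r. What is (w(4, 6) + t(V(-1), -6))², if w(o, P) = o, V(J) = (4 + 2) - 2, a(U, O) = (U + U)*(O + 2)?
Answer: 38416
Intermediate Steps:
a(U, O) = 2*U*(2 + O) (a(U, O) = (2*U)*(2 + O) = 2*U*(2 + O))
V(J) = 4 (V(J) = 6 - 2 = 4)
t(r, Z) = 2*Z*r*(2 + Z) (t(r, Z) = (2*Z*(2 + Z))*r = 2*Z*r*(2 + Z))
(w(4, 6) + t(V(-1), -6))² = (4 + 2*(-6)*4*(2 - 6))² = (4 + 2*(-6)*4*(-4))² = (4 + 192)² = 196² = 38416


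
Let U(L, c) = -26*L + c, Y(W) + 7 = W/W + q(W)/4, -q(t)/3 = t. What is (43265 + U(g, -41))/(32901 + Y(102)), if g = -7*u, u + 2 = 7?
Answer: 88268/65637 ≈ 1.3448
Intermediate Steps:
u = 5 (u = -2 + 7 = 5)
q(t) = -3*t
Y(W) = -6 - 3*W/4 (Y(W) = -7 + (W/W - 3*W/4) = -7 + (1 - 3*W*(¼)) = -7 + (1 - 3*W/4) = -6 - 3*W/4)
g = -35 (g = -7*5 = -35)
U(L, c) = c - 26*L
(43265 + U(g, -41))/(32901 + Y(102)) = (43265 + (-41 - 26*(-35)))/(32901 + (-6 - ¾*102)) = (43265 + (-41 + 910))/(32901 + (-6 - 153/2)) = (43265 + 869)/(32901 - 165/2) = 44134/(65637/2) = 44134*(2/65637) = 88268/65637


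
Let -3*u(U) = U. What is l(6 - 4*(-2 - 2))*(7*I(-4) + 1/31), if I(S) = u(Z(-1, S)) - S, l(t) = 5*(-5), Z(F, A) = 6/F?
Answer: -32575/31 ≈ -1050.8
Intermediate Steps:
u(U) = -U/3
l(t) = -25
I(S) = 2 - S (I(S) = -2/(-1) - S = -2*(-1) - S = -1/3*(-6) - S = 2 - S)
l(6 - 4*(-2 - 2))*(7*I(-4) + 1/31) = -25*(7*(2 - 1*(-4)) + 1/31) = -25*(7*(2 + 4) + 1/31) = -25*(7*6 + 1/31) = -25*(42 + 1/31) = -25*1303/31 = -32575/31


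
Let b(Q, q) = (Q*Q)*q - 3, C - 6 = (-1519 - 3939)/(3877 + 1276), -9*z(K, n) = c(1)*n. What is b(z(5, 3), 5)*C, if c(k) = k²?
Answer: -560120/46377 ≈ -12.078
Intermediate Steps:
z(K, n) = -n/9 (z(K, n) = -1²*n/9 = -n/9)
C = 25460/5153 (C = 6 + (-1519 - 3939)/(3877 + 1276) = 6 - 5458/5153 = 25460/5153 ≈ 4.9408)
b(Q, q) = -3 + q*Q² (b(Q, q) = Q²*q - 3 = q*Q² - 3 = -3 + q*Q²)
b(z(5, 3), 5)*C = (-3 + 5*(-⅑*3)²)*(25460/5153) = (-3 + 5*(-⅓)²)*(25460/5153) = (-3 + 5*(⅑))*(25460/5153) = (-3 + 5/9)*(25460/5153) = -22/9*25460/5153 = -560120/46377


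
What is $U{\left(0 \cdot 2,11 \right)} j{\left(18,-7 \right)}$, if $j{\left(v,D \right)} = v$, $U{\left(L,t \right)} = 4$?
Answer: $72$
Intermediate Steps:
$U{\left(0 \cdot 2,11 \right)} j{\left(18,-7 \right)} = 4 \cdot 18 = 72$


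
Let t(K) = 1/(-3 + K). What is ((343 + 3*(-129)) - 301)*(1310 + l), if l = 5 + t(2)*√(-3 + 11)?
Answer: -453675 + 690*√2 ≈ -4.5270e+5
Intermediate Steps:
l = 5 - 2*√2 (l = 5 + √(-3 + 11)/(-3 + 2) = 5 + √8/(-1) = 5 - 2*√2 ≈ 2.1716)
((343 + 3*(-129)) - 301)*(1310 + l) = ((343 + 3*(-129)) - 301)*(1310 + (5 - 2*√2)) = ((343 - 387) - 301)*(1315 - 2*√2) = (-44 - 301)*(1315 - 2*√2) = -345*(1315 - 2*√2) = -453675 + 690*√2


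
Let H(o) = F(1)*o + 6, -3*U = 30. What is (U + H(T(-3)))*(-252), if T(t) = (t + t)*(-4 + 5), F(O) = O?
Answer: 2520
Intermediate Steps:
U = -10 (U = -1/3*30 = -10)
T(t) = 2*t (T(t) = (2*t)*1 = 2*t)
H(o) = 6 + o (H(o) = 1*o + 6 = o + 6 = 6 + o)
(U + H(T(-3)))*(-252) = (-10 + (6 + 2*(-3)))*(-252) = (-10 + (6 - 6))*(-252) = (-10 + 0)*(-252) = -10*(-252) = 2520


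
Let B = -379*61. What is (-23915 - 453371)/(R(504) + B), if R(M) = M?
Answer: 477286/22615 ≈ 21.105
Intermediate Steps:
B = -23119
(-23915 - 453371)/(R(504) + B) = (-23915 - 453371)/(504 - 23119) = -477286/(-22615) = -477286*(-1/22615) = 477286/22615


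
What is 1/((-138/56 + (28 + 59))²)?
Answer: 784/5602689 ≈ 0.00013993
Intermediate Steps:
1/((-138/56 + (28 + 59))²) = 1/((-138*1/56 + 87)²) = 1/((-69/28 + 87)²) = 1/((2367/28)²) = 1/(5602689/784) = 784/5602689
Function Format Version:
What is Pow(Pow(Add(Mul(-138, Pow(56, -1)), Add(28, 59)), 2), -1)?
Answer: Rational(784, 5602689) ≈ 0.00013993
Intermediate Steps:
Pow(Pow(Add(Mul(-138, Pow(56, -1)), Add(28, 59)), 2), -1) = Pow(Pow(Add(Mul(-138, Rational(1, 56)), 87), 2), -1) = Pow(Pow(Add(Rational(-69, 28), 87), 2), -1) = Pow(Pow(Rational(2367, 28), 2), -1) = Pow(Rational(5602689, 784), -1) = Rational(784, 5602689)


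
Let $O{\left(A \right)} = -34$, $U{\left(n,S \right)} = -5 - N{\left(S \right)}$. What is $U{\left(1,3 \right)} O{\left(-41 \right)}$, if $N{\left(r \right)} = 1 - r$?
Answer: $102$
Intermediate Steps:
$U{\left(n,S \right)} = -6 + S$ ($U{\left(n,S \right)} = -5 - \left(1 - S\right) = -5 + \left(-1 + S\right) = -6 + S$)
$U{\left(1,3 \right)} O{\left(-41 \right)} = \left(-6 + 3\right) \left(-34\right) = \left(-3\right) \left(-34\right) = 102$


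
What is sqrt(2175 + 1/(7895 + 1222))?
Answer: 2*sqrt(5021814797)/3039 ≈ 46.637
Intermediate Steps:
sqrt(2175 + 1/(7895 + 1222)) = sqrt(2175 + 1/9117) = sqrt(19829476/9117) = 2*sqrt(5021814797)/3039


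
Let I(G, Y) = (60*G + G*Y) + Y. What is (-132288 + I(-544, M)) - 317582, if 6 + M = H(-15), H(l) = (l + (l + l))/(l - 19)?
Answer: -16319003/34 ≈ -4.7997e+5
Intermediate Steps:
H(l) = 3*l/(-19 + l) (H(l) = (l + 2*l)/(-19 + l) = (3*l)/(-19 + l) = 3*l/(-19 + l))
M = -159/34 (M = -6 + 3*(-15)/(-19 - 15) = -6 + 3*(-15)/(-34) = -6 + 3*(-15)*(-1/34) = -6 + 45/34 = -159/34 ≈ -4.6765)
I(G, Y) = Y + 60*G + G*Y
(-132288 + I(-544, M)) - 317582 = (-132288 + (-159/34 + 60*(-544) - 544*(-159/34))) - 317582 = (-132288 + (-159/34 - 32640 + 2544)) - 317582 = (-132288 - 1023423/34) - 317582 = -5521215/34 - 317582 = -16319003/34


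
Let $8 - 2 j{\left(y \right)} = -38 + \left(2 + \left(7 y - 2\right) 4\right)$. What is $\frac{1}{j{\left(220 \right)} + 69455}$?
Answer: $\frac{1}{66401} \approx 1.506 \cdot 10^{-5}$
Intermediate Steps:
$j{\left(y \right)} = 26 - 14 y$ ($j{\left(y \right)} = 4 - \frac{-38 + \left(2 + \left(7 y - 2\right) 4\right)}{2} = 4 - \frac{-38 + \left(2 + \left(-2 + 7 y\right) 4\right)}{2} = 4 - \frac{-38 + \left(2 + \left(-8 + 28 y\right)\right)}{2} = 4 - \frac{-38 + \left(-6 + 28 y\right)}{2} = 4 - \frac{-44 + 28 y}{2} = 4 - \left(-22 + 14 y\right) = 26 - 14 y$)
$\frac{1}{j{\left(220 \right)} + 69455} = \frac{1}{\left(26 - 3080\right) + 69455} = \frac{1}{-3054 + 69455} = \frac{1}{66401}$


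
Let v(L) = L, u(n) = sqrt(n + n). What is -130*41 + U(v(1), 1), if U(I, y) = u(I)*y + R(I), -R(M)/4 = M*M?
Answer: -5334 + sqrt(2) ≈ -5332.6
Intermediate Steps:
R(M) = -4*M**2 (R(M) = -4*M*M = -4*M**2)
u(n) = sqrt(2)*sqrt(n) (u(n) = sqrt(2*n) = sqrt(2)*sqrt(n))
U(I, y) = -4*I**2 + y*sqrt(2)*sqrt(I) (U(I, y) = (sqrt(2)*sqrt(I))*y - 4*I**2 = y*sqrt(2)*sqrt(I) - 4*I**2 = -4*I**2 + y*sqrt(2)*sqrt(I))
-130*41 + U(v(1), 1) = -130*41 + (-4*1**2 + 1*sqrt(2)*sqrt(1)) = -5330 + (-4*1 + 1*sqrt(2)*1) = -5330 + (-4 + sqrt(2)) = -5334 + sqrt(2)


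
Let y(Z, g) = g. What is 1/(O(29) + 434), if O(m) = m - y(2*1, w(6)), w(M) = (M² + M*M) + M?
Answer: 1/385 ≈ 0.0025974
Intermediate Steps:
w(M) = M + 2*M² (w(M) = (M² + M²) + M = 2*M² + M = M + 2*M²)
O(m) = -78 + m (O(m) = m - 6*(1 + 2*6) = m - 6*(1 + 12) = m - 6*13 = m - 1*78 = m - 78 = -78 + m)
1/(O(29) + 434) = 1/((-78 + 29) + 434) = 1/(-49 + 434) = 1/385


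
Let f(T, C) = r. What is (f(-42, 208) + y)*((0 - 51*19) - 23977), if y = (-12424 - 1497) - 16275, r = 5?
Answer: 753144686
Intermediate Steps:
y = -30196 (y = -13921 - 16275 = -30196)
f(T, C) = 5
(f(-42, 208) + y)*((0 - 51*19) - 23977) = (5 - 30196)*((0 - 51*19) - 23977) = -30191*((0 - 969) - 23977) = -30191*(-969 - 23977) = -30191*(-24946) = 753144686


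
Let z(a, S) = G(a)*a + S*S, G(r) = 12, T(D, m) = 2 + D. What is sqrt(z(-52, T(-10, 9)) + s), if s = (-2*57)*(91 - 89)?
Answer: 2*I*sqrt(197) ≈ 28.071*I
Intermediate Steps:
z(a, S) = S**2 + 12*a (z(a, S) = 12*a + S*S = 12*a + S**2 = S**2 + 12*a)
s = -228 (s = -114*2 = -228)
sqrt(z(-52, T(-10, 9)) + s) = sqrt(((2 - 10)**2 + 12*(-52)) - 228) = sqrt(((-8)**2 - 624) - 228) = sqrt((64 - 624) - 228) = sqrt(-560 - 228) = sqrt(-788) = 2*I*sqrt(197)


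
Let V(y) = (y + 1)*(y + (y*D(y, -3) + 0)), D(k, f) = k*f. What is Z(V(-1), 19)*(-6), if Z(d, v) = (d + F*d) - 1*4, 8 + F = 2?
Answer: 24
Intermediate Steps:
F = -6 (F = -8 + 2 = -6)
D(k, f) = f*k
V(y) = (1 + y)*(y - 3*y**2) (V(y) = (y + 1)*(y + (y*(-3*y) + 0)) = (1 + y)*(y + (-3*y**2 + 0)) = (1 + y)*(y - 3*y**2))
Z(d, v) = -4 - 5*d (Z(d, v) = (d - 6*d) - 1*4 = -5*d - 4 = -4 - 5*d)
Z(V(-1), 19)*(-6) = (-4 - (-5)*(1 - 3*(-1)**2 - 2*(-1)))*(-6) = (-4 - (-5)*(1 - 3*1 + 2))*(-6) = (-4 - (-5)*(1 - 3 + 2))*(-6) = (-4 - (-5)*0)*(-6) = (-4 - 5*0)*(-6) = (-4 + 0)*(-6) = -4*(-6) = 24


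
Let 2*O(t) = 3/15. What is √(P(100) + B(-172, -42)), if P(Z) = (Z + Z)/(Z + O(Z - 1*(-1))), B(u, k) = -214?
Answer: I*√212426214/1001 ≈ 14.56*I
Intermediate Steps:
O(t) = ⅒ (O(t) = (3/15)/2 = (3*(1/15))/2 = (½)*(⅕) = ⅒)
P(Z) = 2*Z/(⅒ + Z) (P(Z) = (Z + Z)/(Z + ⅒) = (2*Z)/(⅒ + Z) = 2*Z/(⅒ + Z))
√(P(100) + B(-172, -42)) = √(20*100/(1 + 10*100) - 214) = √(20*100/(1 + 1000) - 214) = √(20*100/1001 - 214) = √(20*100*(1/1001) - 214) = √(2000/1001 - 214) = √(-212214/1001) = I*√212426214/1001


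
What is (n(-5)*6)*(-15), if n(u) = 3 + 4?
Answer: -630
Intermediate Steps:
n(u) = 7
(n(-5)*6)*(-15) = (7*6)*(-15) = 42*(-15) = -630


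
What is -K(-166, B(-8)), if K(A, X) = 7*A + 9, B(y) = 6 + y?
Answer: 1153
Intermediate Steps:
K(A, X) = 9 + 7*A
-K(-166, B(-8)) = -(9 + 7*(-166)) = -(9 - 1162) = -1*(-1153) = 1153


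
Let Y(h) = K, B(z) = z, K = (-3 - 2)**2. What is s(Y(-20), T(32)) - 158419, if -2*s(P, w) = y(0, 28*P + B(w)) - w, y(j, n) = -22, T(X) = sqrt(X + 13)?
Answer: -158408 + 3*sqrt(5)/2 ≈ -1.5840e+5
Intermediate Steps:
T(X) = sqrt(13 + X)
K = 25 (K = (-5)**2 = 25)
Y(h) = 25
s(P, w) = 11 + w/2 (s(P, w) = -(-22 - w)/2 = 11 + w/2)
s(Y(-20), T(32)) - 158419 = (11 + sqrt(13 + 32)/2) - 158419 = (11 + sqrt(45)/2) - 158419 = (11 + (3*sqrt(5))/2) - 158419 = (11 + 3*sqrt(5)/2) - 158419 = -158408 + 3*sqrt(5)/2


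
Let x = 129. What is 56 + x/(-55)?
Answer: 2951/55 ≈ 53.655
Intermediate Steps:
56 + x/(-55) = 56 + 129/(-55) = 56 + 129*(-1/55) = 56 - 129/55 = 2951/55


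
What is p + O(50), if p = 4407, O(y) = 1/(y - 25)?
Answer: 110176/25 ≈ 4407.0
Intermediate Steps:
O(y) = 1/(-25 + y)
p + O(50) = 4407 + 1/(-25 + 50) = 4407 + 1/25 = 110176/25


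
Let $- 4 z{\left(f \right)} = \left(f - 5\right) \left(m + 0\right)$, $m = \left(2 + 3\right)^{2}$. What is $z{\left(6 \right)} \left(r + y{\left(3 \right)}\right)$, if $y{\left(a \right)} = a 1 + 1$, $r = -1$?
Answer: $- \frac{75}{4} \approx -18.75$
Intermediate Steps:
$m = 25$ ($m = 5^{2} = 25$)
$y{\left(a \right)} = 1 + a$ ($y{\left(a \right)} = a + 1 = 1 + a$)
$z{\left(f \right)} = \frac{125}{4} - \frac{25 f}{4}$ ($z{\left(f \right)} = - \frac{\left(f - 5\right) \left(25 + 0\right)}{4} = - \frac{\left(-5 + f\right) 25}{4} = - \frac{-125 + 25 f}{4} = \frac{125}{4} - \frac{25 f}{4}$)
$z{\left(6 \right)} \left(r + y{\left(3 \right)}\right) = \left(\frac{125}{4} - \frac{75}{2}\right) \left(-1 + \left(1 + 3\right)\right) = \left(\frac{125}{4} - \frac{75}{2}\right) \left(-1 + 4\right) = \left(- \frac{25}{4}\right) 3 = - \frac{75}{4}$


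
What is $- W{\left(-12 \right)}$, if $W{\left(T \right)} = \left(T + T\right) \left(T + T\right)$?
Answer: $-576$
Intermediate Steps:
$W{\left(T \right)} = 4 T^{2}$ ($W{\left(T \right)} = 2 T 2 T = 4 T^{2}$)
$- W{\left(-12 \right)} = - 4 \left(-12\right)^{2} = - 4 \cdot 144 = \left(-1\right) 576 = -576$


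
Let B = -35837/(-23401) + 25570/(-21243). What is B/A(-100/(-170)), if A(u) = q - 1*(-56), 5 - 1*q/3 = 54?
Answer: -162921821/45236777313 ≈ -0.0036015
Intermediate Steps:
q = -147 (q = 15 - 3*54 = 15 - 162 = -147)
B = 162921821/497107443 (B = -35837*(-1/23401) + 25570*(-1/21243) = 35837/23401 - 25570/21243 = 162921821/497107443 ≈ 0.32774)
A(u) = -91 (A(u) = -147 - 1*(-56) = -147 + 56 = -91)
B/A(-100/(-170)) = (162921821/497107443)/(-91) = (162921821/497107443)*(-1/91) = -162921821/45236777313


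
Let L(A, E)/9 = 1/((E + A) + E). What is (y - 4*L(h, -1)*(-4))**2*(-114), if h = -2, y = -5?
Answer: -191634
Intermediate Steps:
L(A, E) = 9/(A + 2*E) (L(A, E) = 9/((E + A) + E) = 9/((A + E) + E) = 9/(A + 2*E))
(y - 4*L(h, -1)*(-4))**2*(-114) = (-5 - 36/(-2 + 2*(-1))*(-4))**2*(-114) = (-5 - 36/(-2 - 2)*(-4))**2*(-114) = (-5 - 36/(-4)*(-4))**2*(-114) = (-5 - 36*(-1)/4*(-4))**2*(-114) = (-5 - 4*(-9/4)*(-4))**2*(-114) = (-5 + 9*(-4))**2*(-114) = (-5 - 36)**2*(-114) = (-41)**2*(-114) = 1681*(-114) = -191634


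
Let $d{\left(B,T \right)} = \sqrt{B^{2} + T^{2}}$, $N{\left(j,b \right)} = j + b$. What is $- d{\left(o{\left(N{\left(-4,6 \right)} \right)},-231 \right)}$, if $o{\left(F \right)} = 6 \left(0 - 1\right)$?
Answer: $- 3 \sqrt{5933} \approx -231.08$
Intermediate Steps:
$N{\left(j,b \right)} = b + j$
$o{\left(F \right)} = -6$ ($o{\left(F \right)} = 6 \left(-1\right) = -6$)
$- d{\left(o{\left(N{\left(-4,6 \right)} \right)},-231 \right)} = - \sqrt{\left(-6\right)^{2} + \left(-231\right)^{2}} = - \sqrt{36 + 53361} = - \sqrt{53397} = - 3 \sqrt{5933}$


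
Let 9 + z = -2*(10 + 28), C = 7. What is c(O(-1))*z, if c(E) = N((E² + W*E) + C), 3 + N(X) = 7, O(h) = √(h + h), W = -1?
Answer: -340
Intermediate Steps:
O(h) = √2*√h (O(h) = √(2*h) = √2*√h)
N(X) = 4 (N(X) = -3 + 7 = 4)
c(E) = 4
z = -85 (z = -9 - 2*(10 + 28) = -9 - 2*38 = -9 - 76 = -85)
c(O(-1))*z = 4*(-85) = -340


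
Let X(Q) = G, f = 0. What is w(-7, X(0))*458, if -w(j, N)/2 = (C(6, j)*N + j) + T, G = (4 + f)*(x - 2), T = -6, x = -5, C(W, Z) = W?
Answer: 165796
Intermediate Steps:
G = -28 (G = (4 + 0)*(-5 - 2) = 4*(-7) = -28)
X(Q) = -28
w(j, N) = 12 - 12*N - 2*j (w(j, N) = -2*((6*N + j) - 6) = -2*((j + 6*N) - 6) = -2*(-6 + j + 6*N) = 12 - 12*N - 2*j)
w(-7, X(0))*458 = (12 - 12*(-28) - 2*(-7))*458 = (12 + 336 + 14)*458 = 362*458 = 165796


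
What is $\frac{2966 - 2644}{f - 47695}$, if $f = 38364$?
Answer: $- \frac{46}{1333} \approx -0.034509$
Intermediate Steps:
$\frac{2966 - 2644}{f - 47695} = \frac{2966 - 2644}{38364 - 47695} = \frac{322}{-9331} = 322 \left(- \frac{1}{9331}\right) = - \frac{46}{1333}$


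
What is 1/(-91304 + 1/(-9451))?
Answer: -9451/862914105 ≈ -1.0952e-5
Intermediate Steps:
1/(-91304 + 1/(-9451)) = 1/(-91304 - 1/9451) = 1/(-862914105/9451) = -9451/862914105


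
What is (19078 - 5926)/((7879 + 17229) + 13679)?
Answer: 4384/12929 ≈ 0.33908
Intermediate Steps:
(19078 - 5926)/((7879 + 17229) + 13679) = 13152/(25108 + 13679) = 13152/38787 = 13152*(1/38787) = 4384/12929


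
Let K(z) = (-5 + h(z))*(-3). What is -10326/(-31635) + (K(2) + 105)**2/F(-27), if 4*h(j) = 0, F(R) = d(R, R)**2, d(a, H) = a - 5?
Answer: 2427697/168720 ≈ 14.389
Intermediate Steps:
d(a, H) = -5 + a
F(R) = (-5 + R)**2
h(j) = 0 (h(j) = (1/4)*0 = 0)
K(z) = 15 (K(z) = (-5 + 0)*(-3) = -5*(-3) = 15)
-10326/(-31635) + (K(2) + 105)**2/F(-27) = -10326/(-31635) + (15 + 105)**2/((-5 - 27)**2) = -10326*(-1/31635) + 120**2/((-32)**2) = 3442/10545 + 14400/1024 = 3442/10545 + 14400*(1/1024) = 3442/10545 + 225/16 = 2427697/168720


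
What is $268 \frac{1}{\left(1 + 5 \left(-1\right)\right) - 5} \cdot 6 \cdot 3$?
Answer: $-536$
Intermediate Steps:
$268 \frac{1}{\left(1 + 5 \left(-1\right)\right) - 5} \cdot 6 \cdot 3 = 268 \frac{1}{\left(1 - 5\right) - 5} \cdot 6 \cdot 3 = 268 \frac{1}{-4 - 5} \cdot 6 \cdot 3 = 268 \frac{1}{-9} \cdot 6 \cdot 3 = 268 \left(- \frac{1}{9}\right) 6 \cdot 3 = 268 \left(\left(- \frac{2}{3}\right) 3\right) = 268 \left(-2\right) = -536$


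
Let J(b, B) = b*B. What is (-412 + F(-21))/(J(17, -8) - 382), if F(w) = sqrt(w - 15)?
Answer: 206/259 - 3*I/259 ≈ 0.79537 - 0.011583*I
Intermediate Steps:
J(b, B) = B*b
F(w) = sqrt(-15 + w)
(-412 + F(-21))/(J(17, -8) - 382) = (-412 + sqrt(-15 - 21))/(-8*17 - 382) = (-412 + sqrt(-36))/(-136 - 382) = (-412 + 6*I)/(-518) = (-412 + 6*I)*(-1/518) = 206/259 - 3*I/259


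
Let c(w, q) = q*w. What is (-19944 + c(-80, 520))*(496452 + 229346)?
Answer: -44668512112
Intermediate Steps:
(-19944 + c(-80, 520))*(496452 + 229346) = (-19944 + 520*(-80))*(496452 + 229346) = (-19944 - 41600)*725798 = -61544*725798 = -44668512112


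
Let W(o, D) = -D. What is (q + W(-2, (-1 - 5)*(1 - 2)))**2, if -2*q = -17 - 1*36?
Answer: 1681/4 ≈ 420.25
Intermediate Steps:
q = 53/2 (q = -(-17 - 1*36)/2 = -(-17 - 36)/2 = -1/2*(-53) = 53/2 ≈ 26.500)
(q + W(-2, (-1 - 5)*(1 - 2)))**2 = (53/2 - (-1 - 5)*(1 - 2))**2 = (53/2 - (-6)*(-1))**2 = (53/2 - 1*6)**2 = (53/2 - 6)**2 = (41/2)**2 = 1681/4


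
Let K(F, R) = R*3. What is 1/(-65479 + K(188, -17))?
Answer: -1/65530 ≈ -1.5260e-5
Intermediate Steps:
K(F, R) = 3*R
1/(-65479 + K(188, -17)) = 1/(-65479 + 3*(-17)) = 1/(-65479 - 51) = 1/(-65530) = -1/65530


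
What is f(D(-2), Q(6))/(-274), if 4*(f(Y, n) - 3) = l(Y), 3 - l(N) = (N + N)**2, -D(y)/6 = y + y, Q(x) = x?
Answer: 2289/1096 ≈ 2.0885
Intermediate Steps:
D(y) = -12*y (D(y) = -6*(y + y) = -12*y)
l(N) = 3 - 4*N**2 (l(N) = 3 - (N + N)**2 = 3 - (2*N)**2 = 3 - 4*N**2)
f(Y, n) = 15/4 - Y**2 (f(Y, n) = 3 + (3 - 4*Y**2)/4 = 3 + (3/4 - Y**2) = 15/4 - Y**2)
f(D(-2), Q(6))/(-274) = (15/4 - (-12*(-2))**2)/(-274) = (15/4 - 1*24**2)*(-1/274) = (15/4 - 1*576)*(-1/274) = (15/4 - 576)*(-1/274) = -2289/4*(-1/274) = 2289/1096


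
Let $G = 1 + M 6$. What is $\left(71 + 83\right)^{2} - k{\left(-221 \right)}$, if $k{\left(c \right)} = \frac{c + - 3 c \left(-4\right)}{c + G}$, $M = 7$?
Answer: $\frac{4218575}{178} \approx 23700.0$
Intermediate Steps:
$G = 43$ ($G = 1 + 7 \cdot 6 = 1 + 42 = 43$)
$k{\left(c \right)} = \frac{13 c}{43 + c}$ ($k{\left(c \right)} = \frac{c + - 3 c \left(-4\right)}{c + 43} = \frac{c + 12 c}{43 + c} = \frac{13 c}{43 + c}$)
$\left(71 + 83\right)^{2} - k{\left(-221 \right)} = \left(71 + 83\right)^{2} - 13 \left(-221\right) \frac{1}{43 - 221} = 154^{2} - 13 \left(-221\right) \frac{1}{-178} = 23716 - 13 \left(-221\right) \left(- \frac{1}{178}\right) = 23716 - \frac{2873}{178} = \frac{4218575}{178}$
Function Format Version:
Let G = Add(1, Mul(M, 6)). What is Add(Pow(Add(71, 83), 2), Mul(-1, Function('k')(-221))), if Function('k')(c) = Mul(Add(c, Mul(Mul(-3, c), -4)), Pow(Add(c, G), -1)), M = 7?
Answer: Rational(4218575, 178) ≈ 23700.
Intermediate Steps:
G = 43 (G = Add(1, Mul(7, 6)) = Add(1, 42) = 43)
Function('k')(c) = Mul(13, c, Pow(Add(43, c), -1)) (Function('k')(c) = Mul(Add(c, Mul(Mul(-3, c), -4)), Pow(Add(c, 43), -1)) = Mul(Add(c, Mul(12, c)), Pow(Add(43, c), -1)) = Mul(Mul(13, c), Pow(Add(43, c), -1)) = Mul(13, c, Pow(Add(43, c), -1)))
Add(Pow(Add(71, 83), 2), Mul(-1, Function('k')(-221))) = Add(Pow(Add(71, 83), 2), Mul(-1, Mul(13, -221, Pow(Add(43, -221), -1)))) = Add(Pow(154, 2), Mul(-1, Mul(13, -221, Pow(-178, -1)))) = Add(23716, Mul(-1, Mul(13, -221, Rational(-1, 178)))) = Add(23716, Mul(-1, Rational(2873, 178))) = Add(23716, Rational(-2873, 178)) = Rational(4218575, 178)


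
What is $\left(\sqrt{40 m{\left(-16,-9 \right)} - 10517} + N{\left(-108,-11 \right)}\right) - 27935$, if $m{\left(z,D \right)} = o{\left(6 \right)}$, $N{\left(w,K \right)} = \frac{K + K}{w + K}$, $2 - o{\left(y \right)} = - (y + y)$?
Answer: $- \frac{3324243}{119} + i \sqrt{9957} \approx -27935.0 + 99.785 i$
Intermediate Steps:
$o{\left(y \right)} = 2 + 2 y$ ($o{\left(y \right)} = 2 - - (y + y) = 2 - - 2 y = 2 + 2 y$)
$N{\left(w,K \right)} = \frac{2 K}{K + w}$
$m{\left(z,D \right)} = 14$ ($m{\left(z,D \right)} = 2 + 2 \cdot 6 = 2 + 12 = 14$)
$\left(\sqrt{40 m{\left(-16,-9 \right)} - 10517} + N{\left(-108,-11 \right)}\right) - 27935 = \left(\sqrt{40 \cdot 14 - 10517} + 2 \left(-11\right) \frac{1}{-11 - 108}\right) - 27935 = \left(\sqrt{560 - 10517} + 2 \left(-11\right) \frac{1}{-119}\right) - 27935 = \left(\sqrt{-9957} + 2 \left(-11\right) \left(- \frac{1}{119}\right)\right) - 27935 = \left(i \sqrt{9957} + \frac{22}{119}\right) - 27935 = \left(\frac{22}{119} + i \sqrt{9957}\right) - 27935 = - \frac{3324243}{119} + i \sqrt{9957}$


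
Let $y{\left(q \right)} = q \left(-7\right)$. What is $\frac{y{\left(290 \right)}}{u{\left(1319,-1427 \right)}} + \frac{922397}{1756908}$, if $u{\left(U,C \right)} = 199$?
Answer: $- \frac{3382966237}{349624692} \approx -9.676$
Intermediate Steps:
$y{\left(q \right)} = - 7 q$
$\frac{y{\left(290 \right)}}{u{\left(1319,-1427 \right)}} + \frac{922397}{1756908} = \frac{\left(-7\right) 290}{199} + \frac{922397}{1756908} = \left(-2030\right) \frac{1}{199} + 922397 \cdot \frac{1}{1756908} = - \frac{2030}{199} + \frac{922397}{1756908} = - \frac{3382966237}{349624692}$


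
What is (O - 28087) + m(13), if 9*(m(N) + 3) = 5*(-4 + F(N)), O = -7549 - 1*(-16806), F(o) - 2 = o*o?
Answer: -168662/9 ≈ -18740.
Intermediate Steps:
F(o) = 2 + o**2 (F(o) = 2 + o*o = 2 + o**2)
O = 9257 (O = -7549 + 16806 = 9257)
m(N) = -37/9 + 5*N**2/9 (m(N) = -3 + (5*(-4 + (2 + N**2)))/9 = -3 + (5*(-2 + N**2))/9 = -3 + (-10 + 5*N**2)/9 = -3 + (-10/9 + 5*N**2/9) = -37/9 + 5*N**2/9)
(O - 28087) + m(13) = (9257 - 28087) + (-37/9 + (5/9)*13**2) = -18830 + (-37/9 + (5/9)*169) = -18830 + (-37/9 + 845/9) = -18830 + 808/9 = -168662/9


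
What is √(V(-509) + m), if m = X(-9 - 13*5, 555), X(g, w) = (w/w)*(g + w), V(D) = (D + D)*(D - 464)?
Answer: √990995 ≈ 995.49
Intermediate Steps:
V(D) = 2*D*(-464 + D) (V(D) = (2*D)*(-464 + D) = 2*D*(-464 + D))
X(g, w) = g + w (X(g, w) = 1*(g + w) = g + w)
m = 481 (m = (-9 - 13*5) + 555 = (-9 - 65) + 555 = -74 + 555 = 481)
√(V(-509) + m) = √(2*(-509)*(-464 - 509) + 481) = √(2*(-509)*(-973) + 481) = √(990514 + 481) = √990995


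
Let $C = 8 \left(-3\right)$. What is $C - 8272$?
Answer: $-8296$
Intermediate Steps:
$C = -24$
$C - 8272 = -24 - 8272 = -8296$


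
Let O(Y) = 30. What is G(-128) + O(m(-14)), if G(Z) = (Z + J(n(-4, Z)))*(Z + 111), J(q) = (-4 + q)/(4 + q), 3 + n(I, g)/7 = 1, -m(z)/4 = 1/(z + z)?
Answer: 10877/5 ≈ 2175.4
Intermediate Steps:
m(z) = -2/z (m(z) = -4/(z + z) = -4*1/(2*z) = -2/z)
n(I, g) = -14 (n(I, g) = -21 + 7*1 = -21 + 7 = -14)
J(q) = (-4 + q)/(4 + q)
G(Z) = (111 + Z)*(9/5 + Z) (G(Z) = (Z + (-4 - 14)/(4 - 14))*(Z + 111) = (Z - 18/(-10))*(111 + Z) = (Z - ⅒*(-18))*(111 + Z) = (Z + 9/5)*(111 + Z) = (9/5 + Z)*(111 + Z) = (111 + Z)*(9/5 + Z))
G(-128) + O(m(-14)) = (999/5 + (-128)² + (564/5)*(-128)) + 30 = (999/5 + 16384 - 72192/5) + 30 = 10727/5 + 30 = 10877/5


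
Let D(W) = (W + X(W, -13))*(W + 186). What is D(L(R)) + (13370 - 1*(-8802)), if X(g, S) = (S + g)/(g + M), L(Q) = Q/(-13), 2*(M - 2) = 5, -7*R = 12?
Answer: 50447207416/2326961 ≈ 21679.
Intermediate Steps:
R = -12/7 (R = -⅐*12 = -12/7 ≈ -1.7143)
M = 9/2 (M = 2 + (½)*5 = 2 + 5/2 = 9/2 ≈ 4.5000)
L(Q) = -Q/13 (L(Q) = Q*(-1/13) = -Q/13)
X(g, S) = (S + g)/(9/2 + g) (X(g, S) = (S + g)/(g + 9/2) = (S + g)/(9/2 + g))
D(W) = (186 + W)*(W + 2*(-13 + W)/(9 + 2*W)) (D(W) = (W + 2*(-13 + W)/(9 + 2*W))*(W + 186) = (W + 2*(-13 + W)/(9 + 2*W))*(186 + W) = (186 + W)*(W + 2*(-13 + W)/(9 + 2*W)))
D(L(R)) + (13370 - 1*(-8802)) = (-4836 + 2*(-1/13*(-12/7))³ + 383*(-1/13*(-12/7))² + 2020*(-1/13*(-12/7)))/(9 + 2*(-1/13*(-12/7))) + (13370 - 1*(-8802)) = (-4836 + 2*(12/91)³ + 383*(12/91)² + 2020*(12/91))/(9 + 2*(12/91)) + (13370 + 8802) = (-4836 + 2*(1728/753571) + 383*(144/8281) + 24240/91)/(9 + 24/91) + 22172 = (-4836 + 3456/753571 + 55152/8281 + 24240/91)/(843/91) + 22172 = (91/843)*(-3438515628/753571) + 22172 = -1146171876/2326961 + 22172 = 50447207416/2326961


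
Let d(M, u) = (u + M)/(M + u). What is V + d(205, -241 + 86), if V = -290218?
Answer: -290217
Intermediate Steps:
d(M, u) = 1 (d(M, u) = (M + u)/(M + u) = 1)
V + d(205, -241 + 86) = -290218 + 1 = -290217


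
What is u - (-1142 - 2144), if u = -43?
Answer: 3243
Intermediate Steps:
u - (-1142 - 2144) = -43 - (-1142 - 2144) = -43 - 1*(-3286) = -43 + 3286 = 3243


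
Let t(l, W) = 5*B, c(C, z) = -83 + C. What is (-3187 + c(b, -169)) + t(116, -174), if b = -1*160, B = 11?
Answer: -3375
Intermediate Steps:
b = -160
t(l, W) = 55 (t(l, W) = 5*11 = 55)
(-3187 + c(b, -169)) + t(116, -174) = (-3187 + (-83 - 160)) + 55 = (-3187 - 243) + 55 = -3430 + 55 = -3375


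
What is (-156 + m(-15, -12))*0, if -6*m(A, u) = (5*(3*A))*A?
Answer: 0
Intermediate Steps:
m(A, u) = -5*A²/2 (m(A, u) = -5*(3*A)*A/6 = -15*A*A/6 = -5*A²/2)
(-156 + m(-15, -12))*0 = (-156 - 5/2*(-15)²)*0 = (-156 - 5/2*225)*0 = (-156 - 1125/2)*0 = -1437/2*0 = 0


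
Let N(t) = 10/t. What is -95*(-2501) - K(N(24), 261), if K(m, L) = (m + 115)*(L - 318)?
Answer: 976695/4 ≈ 2.4417e+5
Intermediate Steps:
K(m, L) = (-318 + L)*(115 + m) (K(m, L) = (115 + m)*(-318 + L) = (-318 + L)*(115 + m))
-95*(-2501) - K(N(24), 261) = -95*(-2501) - (-36570 - 3180/24 + 115*261 + 261*(10/24)) = 237595 - (-36570 - 3180/24 + 30015 + 261*(10*(1/24))) = 237595 - (-36570 - 318*5/12 + 30015 + 261*(5/12)) = 237595 - (-36570 - 265/2 + 30015 + 435/4) = 237595 - 1*(-26315/4) = 237595 + 26315/4 = 976695/4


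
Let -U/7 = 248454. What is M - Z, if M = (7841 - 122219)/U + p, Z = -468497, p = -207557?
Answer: 75636870283/289863 ≈ 2.6094e+5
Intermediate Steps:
U = -1739178 (U = -7*248454 = -1739178)
M = -60163075628/289863 (M = (7841 - 122219)/(-1739178) - 207557 = -114378*(-1/1739178) - 207557 = 19063/289863 - 207557 = -60163075628/289863 ≈ -2.0756e+5)
M - Z = -60163075628/289863 - 1*(-468497) = -60163075628/289863 + 468497 = 75636870283/289863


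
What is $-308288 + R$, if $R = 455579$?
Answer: $147291$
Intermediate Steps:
$-308288 + R = -308288 + 455579 = 147291$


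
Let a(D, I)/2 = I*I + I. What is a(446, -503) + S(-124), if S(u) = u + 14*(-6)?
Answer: 504804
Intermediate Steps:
a(D, I) = 2*I + 2*I**2 (a(D, I) = 2*(I*I + I) = 2*(I**2 + I) = 2*(I + I**2) = 2*I + 2*I**2)
S(u) = -84 + u (S(u) = u - 84 = -84 + u)
a(446, -503) + S(-124) = 2*(-503)*(1 - 503) + (-84 - 124) = 2*(-503)*(-502) - 208 = 505012 - 208 = 504804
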